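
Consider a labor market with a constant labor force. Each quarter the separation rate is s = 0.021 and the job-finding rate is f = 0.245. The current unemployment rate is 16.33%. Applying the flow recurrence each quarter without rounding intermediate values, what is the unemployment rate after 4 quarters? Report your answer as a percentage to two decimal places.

With a fixed labor force, u_{t+1} = u_t + s·(1−u_t) − f·u_t = u_t·(1−s−f) + s.
Here 1−s−f = 0.734 and s = 0.021.
u_1 = 0.163300 × 0.734 + 0.021 = 0.140862.
u_2 = 0.140862 × 0.734 + 0.021 = 0.124393.
u_3 = 0.124393 × 0.734 + 0.021 = 0.112304.
u_4 = 0.112304 × 0.734 + 0.021 = 0.103431.

Unemployment rate after four quarters ≈ 10.34%.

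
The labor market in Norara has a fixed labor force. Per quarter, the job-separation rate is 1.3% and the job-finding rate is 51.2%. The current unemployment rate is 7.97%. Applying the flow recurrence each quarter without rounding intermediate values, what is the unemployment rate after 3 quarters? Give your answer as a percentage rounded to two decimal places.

With a fixed labor force, u_{t+1} = u_t + s·(1−u_t) − f·u_t = u_t·(1−s−f) + s.
Here 1−s−f = 0.475 and s = 0.013.
u_1 = 0.079700 × 0.475 + 0.013 = 0.050857.
u_2 = 0.050857 × 0.475 + 0.013 = 0.037157.
u_3 = 0.037157 × 0.475 + 0.013 = 0.030650.

Unemployment rate after three quarters ≈ 3.06%.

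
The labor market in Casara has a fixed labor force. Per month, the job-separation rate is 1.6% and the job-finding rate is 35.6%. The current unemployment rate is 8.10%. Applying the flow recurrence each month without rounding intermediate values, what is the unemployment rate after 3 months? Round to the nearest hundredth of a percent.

Unemployment rate after three months ≈ 5.24%.

With a fixed labor force, u_{t+1} = u_t + s·(1−u_t) − f·u_t = u_t·(1−s−f) + s.
Here 1−s−f = 0.628 and s = 0.016.
u_1 = 0.081000 × 0.628 + 0.016 = 0.066868.
u_2 = 0.066868 × 0.628 + 0.016 = 0.057993.
u_3 = 0.057993 × 0.628 + 0.016 = 0.052420.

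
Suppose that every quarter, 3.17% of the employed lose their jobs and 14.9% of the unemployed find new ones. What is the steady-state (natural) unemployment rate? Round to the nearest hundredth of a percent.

At steady state the flows balance: s·E = f·U, so U/(E+U) = s/(s+f).
u* = 3.17 / (3.17 + 14.9) = 3.17 / 18.07 = 17.54%.

Steady-state unemployment rate ≈ 17.54%.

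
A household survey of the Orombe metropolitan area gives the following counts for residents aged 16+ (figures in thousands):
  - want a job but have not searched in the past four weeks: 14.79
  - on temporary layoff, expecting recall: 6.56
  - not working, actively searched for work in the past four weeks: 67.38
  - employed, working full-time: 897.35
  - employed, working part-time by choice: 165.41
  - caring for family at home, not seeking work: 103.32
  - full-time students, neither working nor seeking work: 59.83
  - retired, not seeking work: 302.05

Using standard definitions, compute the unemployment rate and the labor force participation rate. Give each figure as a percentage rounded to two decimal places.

Unemployment rate ≈ 6.50%; labor force participation rate ≈ 70.31%.

Employed = 897.35 + 165.41 = 1,062.76 thousand.
Unemployed = 6.56 + 67.38 = 73.94 thousand (jobless and actively searching, or on temporary layoff).
Labor force = 1,062.76 + 73.94 = 1,136.70 thousand.
Not in labor force = 14.79 + 103.32 + 59.83 + 302.05 = 479.99 thousand (those not working and not actively searching are outside the labor force — including those who want a job but have given up searching).
Civilian working-age population = 1,136.70 + 479.99 = 1,616.69 thousand.
Unemployment rate = 73.94 / 1,136.70 = 6.50%.
Labor force participation rate = 1,136.70 / 1,616.69 = 70.31%.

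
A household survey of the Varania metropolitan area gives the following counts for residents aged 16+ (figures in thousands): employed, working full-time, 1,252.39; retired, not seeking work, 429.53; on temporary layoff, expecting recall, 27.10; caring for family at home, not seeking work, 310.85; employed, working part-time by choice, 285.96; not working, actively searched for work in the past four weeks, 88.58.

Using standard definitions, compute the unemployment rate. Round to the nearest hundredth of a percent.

Unemployment rate ≈ 6.99%.

Employed = 1,252.39 + 285.96 = 1,538.35 thousand.
Unemployed = 27.10 + 88.58 = 115.68 thousand (jobless and actively searching, or on temporary layoff).
Labor force = 1,538.35 + 115.68 = 1,654.03 thousand.
Unemployment rate = 115.68 / 1,654.03 = 6.99%.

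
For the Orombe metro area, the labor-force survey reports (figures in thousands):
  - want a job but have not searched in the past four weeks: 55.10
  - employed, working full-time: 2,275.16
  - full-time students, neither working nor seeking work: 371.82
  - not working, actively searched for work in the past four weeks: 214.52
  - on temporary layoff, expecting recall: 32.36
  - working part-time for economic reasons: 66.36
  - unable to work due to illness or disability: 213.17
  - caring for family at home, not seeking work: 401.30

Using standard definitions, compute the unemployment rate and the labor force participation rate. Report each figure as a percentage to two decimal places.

Unemployment rate ≈ 9.54%; labor force participation rate ≈ 71.31%.

Employed = 2,275.16 + 66.36 = 2,341.52 thousand (anyone who worked, including part-time for economic reasons, counts as employed).
Unemployed = 214.52 + 32.36 = 246.88 thousand (jobless and actively searching, or on temporary layoff).
Labor force = 2,341.52 + 246.88 = 2,588.40 thousand.
Not in labor force = 55.10 + 371.82 + 213.17 + 401.30 = 1,041.39 thousand (those not working and not actively searching are outside the labor force — including those who want a job but have given up searching).
Civilian working-age population = 2,588.40 + 1,041.39 = 3,629.79 thousand.
Unemployment rate = 246.88 / 2,588.40 = 9.54%.
Labor force participation rate = 2,588.40 / 3,629.79 = 71.31%.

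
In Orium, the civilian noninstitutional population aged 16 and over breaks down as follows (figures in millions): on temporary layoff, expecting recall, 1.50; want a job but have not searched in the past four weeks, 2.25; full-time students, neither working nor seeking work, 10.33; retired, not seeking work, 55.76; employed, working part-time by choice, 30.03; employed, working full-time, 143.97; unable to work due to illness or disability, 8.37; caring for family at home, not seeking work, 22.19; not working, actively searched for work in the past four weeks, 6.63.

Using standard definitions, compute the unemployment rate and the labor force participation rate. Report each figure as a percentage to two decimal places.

Unemployment rate ≈ 4.46%; labor force participation rate ≈ 64.81%.

Employed = 30.03 + 143.97 = 174.00 million.
Unemployed = 1.50 + 6.63 = 8.13 million (jobless and actively searching, or on temporary layoff).
Labor force = 174.00 + 8.13 = 182.13 million.
Not in labor force = 2.25 + 10.33 + 55.76 + 8.37 + 22.19 = 98.90 million (those not working and not actively searching are outside the labor force — including those who want a job but have given up searching).
Civilian working-age population = 182.13 + 98.90 = 281.03 million.
Unemployment rate = 8.13 / 182.13 = 4.46%.
Labor force participation rate = 182.13 / 281.03 = 64.81%.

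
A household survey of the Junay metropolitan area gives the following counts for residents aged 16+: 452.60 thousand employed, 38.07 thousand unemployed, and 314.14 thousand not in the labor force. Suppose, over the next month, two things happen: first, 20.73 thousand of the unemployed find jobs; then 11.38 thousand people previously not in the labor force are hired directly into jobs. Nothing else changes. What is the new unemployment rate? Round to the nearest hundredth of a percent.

Initially, labor force = 452.60 + 38.07 = 490.67 thousand, so u = 38.07/490.67 = 7.76%.
After the first change, unemployed falls and employed rises by 20.73; labor force unchanged → E = 473.33, U = 17.34, labor force = 490.67 thousand.
After the second change, employed and labor force both rise by 11.38; unemployed unchanged → E = 484.71, U = 17.34, labor force = 502.05 thousand.
New unemployment rate = 17.34 / 502.05 = 3.45%.

New unemployment rate ≈ 3.45%.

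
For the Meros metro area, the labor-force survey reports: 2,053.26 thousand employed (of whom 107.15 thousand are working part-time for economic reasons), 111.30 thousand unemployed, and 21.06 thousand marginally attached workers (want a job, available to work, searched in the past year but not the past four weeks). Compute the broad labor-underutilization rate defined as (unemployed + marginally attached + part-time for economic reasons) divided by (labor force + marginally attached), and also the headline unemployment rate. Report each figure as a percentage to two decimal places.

Labor force = 2,053.26 + 111.30 = 2,164.56 thousand.
Numerator = 111.30 + 21.06 + 107.15 = 239.51 thousand.
Denominator = 2,164.56 + 21.06 = 2,185.62 thousand.
Broad rate = 239.51 / 2,185.62 = 10.96%.
Headline unemployment rate = 111.30 / 2,164.56 = 5.14%.

Broad underutilization rate ≈ 10.96%; headline unemployment rate ≈ 5.14%.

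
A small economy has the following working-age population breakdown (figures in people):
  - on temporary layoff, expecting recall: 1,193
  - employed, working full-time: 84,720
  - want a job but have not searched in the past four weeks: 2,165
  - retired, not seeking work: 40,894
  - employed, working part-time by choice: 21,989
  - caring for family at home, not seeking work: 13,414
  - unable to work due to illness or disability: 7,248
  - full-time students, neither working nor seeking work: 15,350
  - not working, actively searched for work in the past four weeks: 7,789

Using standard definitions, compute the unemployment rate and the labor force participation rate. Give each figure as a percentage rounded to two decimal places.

Unemployment rate ≈ 7.76%; labor force participation rate ≈ 59.40%.

Employed = 84,720 + 21,989 = 106,709.
Unemployed = 1,193 + 7,789 = 8,982 (jobless and actively searching, or on temporary layoff).
Labor force = 106,709 + 8,982 = 115,691.
Not in labor force = 2,165 + 40,894 + 13,414 + 7,248 + 15,350 = 79,071 (those not working and not actively searching are outside the labor force — including those who want a job but have given up searching).
Civilian working-age population = 115,691 + 79,071 = 194,762.
Unemployment rate = 8,982 / 115,691 = 7.76%.
Labor force participation rate = 115,691 / 194,762 = 59.40%.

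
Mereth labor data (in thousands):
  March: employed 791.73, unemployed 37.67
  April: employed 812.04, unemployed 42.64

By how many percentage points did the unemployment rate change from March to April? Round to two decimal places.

The unemployment rate changed by +0.45 percentage points.

March: labor force = 791.73 + 37.67 = 829.40; u = 37.67/829.40 = 4.54%.
April: labor force = 812.04 + 42.64 = 854.68; u = 42.64/854.68 = 4.99%.
Change = 4.99% − 4.54% = +0.45 pp.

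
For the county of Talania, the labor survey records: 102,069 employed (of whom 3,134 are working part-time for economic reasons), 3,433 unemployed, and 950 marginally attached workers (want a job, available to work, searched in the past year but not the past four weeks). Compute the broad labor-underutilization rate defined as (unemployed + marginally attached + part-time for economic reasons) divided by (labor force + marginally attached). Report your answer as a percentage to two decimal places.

Labor force = 102,069 + 3,433 = 105,502.
Numerator = 3,433 + 950 + 3,134 = 7,517.
Denominator = 105,502 + 950 = 106,452.
Broad rate = 7,517 / 106,452 = 7.06%.

Broad underutilization rate ≈ 7.06%.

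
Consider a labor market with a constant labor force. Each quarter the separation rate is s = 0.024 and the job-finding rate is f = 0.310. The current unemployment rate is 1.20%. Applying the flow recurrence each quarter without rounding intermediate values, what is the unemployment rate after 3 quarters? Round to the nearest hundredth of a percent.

With a fixed labor force, u_{t+1} = u_t + s·(1−u_t) − f·u_t = u_t·(1−s−f) + s.
Here 1−s−f = 0.666 and s = 0.024.
u_1 = 0.012000 × 0.666 + 0.024 = 0.031992.
u_2 = 0.031992 × 0.666 + 0.024 = 0.045307.
u_3 = 0.045307 × 0.666 + 0.024 = 0.054174.

Unemployment rate after three quarters ≈ 5.42%.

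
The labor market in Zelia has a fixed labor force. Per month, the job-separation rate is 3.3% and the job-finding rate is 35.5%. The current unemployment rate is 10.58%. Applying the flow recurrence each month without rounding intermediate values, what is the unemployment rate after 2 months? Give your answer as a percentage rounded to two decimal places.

Unemployment rate after two months ≈ 9.28%.

With a fixed labor force, u_{t+1} = u_t + s·(1−u_t) − f·u_t = u_t·(1−s−f) + s.
Here 1−s−f = 0.612 and s = 0.033.
u_1 = 0.105800 × 0.612 + 0.033 = 0.097750.
u_2 = 0.097750 × 0.612 + 0.033 = 0.092823.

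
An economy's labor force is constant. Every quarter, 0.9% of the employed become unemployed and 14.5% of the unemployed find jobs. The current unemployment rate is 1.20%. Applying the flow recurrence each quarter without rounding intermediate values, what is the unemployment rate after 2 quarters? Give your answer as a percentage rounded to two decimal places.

Unemployment rate after two quarters ≈ 2.52%.

With a fixed labor force, u_{t+1} = u_t + s·(1−u_t) − f·u_t = u_t·(1−s−f) + s.
Here 1−s−f = 0.846 and s = 0.009.
u_1 = 0.012000 × 0.846 + 0.009 = 0.019152.
u_2 = 0.019152 × 0.846 + 0.009 = 0.025203.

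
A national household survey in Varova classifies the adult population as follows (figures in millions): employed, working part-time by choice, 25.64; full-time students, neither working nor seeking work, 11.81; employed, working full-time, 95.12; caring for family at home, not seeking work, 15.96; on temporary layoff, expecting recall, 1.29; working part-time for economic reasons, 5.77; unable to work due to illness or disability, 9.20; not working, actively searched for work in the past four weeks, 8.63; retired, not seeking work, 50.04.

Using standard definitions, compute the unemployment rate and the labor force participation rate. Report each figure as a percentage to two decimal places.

Employed = 25.64 + 95.12 + 5.77 = 126.53 million (anyone who worked, including part-time for economic reasons, counts as employed).
Unemployed = 1.29 + 8.63 = 9.92 million (jobless and actively searching, or on temporary layoff).
Labor force = 126.53 + 9.92 = 136.45 million.
Not in labor force = 11.81 + 15.96 + 9.20 + 50.04 = 87.01 million (those not working and not actively searching are outside the labor force).
Civilian working-age population = 136.45 + 87.01 = 223.46 million.
Unemployment rate = 9.92 / 136.45 = 7.27%.
Labor force participation rate = 136.45 / 223.46 = 61.06%.

Unemployment rate ≈ 7.27%; labor force participation rate ≈ 61.06%.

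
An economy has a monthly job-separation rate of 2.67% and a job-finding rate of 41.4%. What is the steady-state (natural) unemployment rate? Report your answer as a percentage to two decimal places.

At steady state the flows balance: s·E = f·U, so U/(E+U) = s/(s+f).
u* = 2.67 / (2.67 + 41.4) = 2.67 / 44.07 = 6.06%.

Steady-state unemployment rate ≈ 6.06%.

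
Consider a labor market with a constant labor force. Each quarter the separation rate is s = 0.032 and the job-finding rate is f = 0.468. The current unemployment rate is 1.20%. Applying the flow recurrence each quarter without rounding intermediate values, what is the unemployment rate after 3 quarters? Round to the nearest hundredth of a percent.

Unemployment rate after three quarters ≈ 5.75%.

With a fixed labor force, u_{t+1} = u_t + s·(1−u_t) − f·u_t = u_t·(1−s−f) + s.
Here 1−s−f = 0.500 and s = 0.032.
u_1 = 0.012000 × 0.500 + 0.032 = 0.038000.
u_2 = 0.038000 × 0.500 + 0.032 = 0.051000.
u_3 = 0.051000 × 0.500 + 0.032 = 0.057500.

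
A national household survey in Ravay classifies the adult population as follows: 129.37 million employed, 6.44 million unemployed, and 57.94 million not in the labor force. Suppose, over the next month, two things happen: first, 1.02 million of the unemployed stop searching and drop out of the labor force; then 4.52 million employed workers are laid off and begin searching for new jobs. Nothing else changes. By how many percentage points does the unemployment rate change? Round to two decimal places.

The unemployment rate changes by +2.63 percentage points.

Initially, labor force = 129.37 + 6.44 = 135.81 million, so u = 6.44/135.81 = 4.74%.
After the first change, unemployed and labor force both fall by 1.02 → E = 129.37, U = 5.42, labor force = 134.79 million.
After the second change, employed falls and unemployed rises by 4.52; labor force unchanged → E = 124.85, U = 9.94, labor force = 134.79 million.
New unemployment rate = 9.94 / 134.79 = 7.37%.
Change = 7.37% − 4.74% = +2.63 percentage points.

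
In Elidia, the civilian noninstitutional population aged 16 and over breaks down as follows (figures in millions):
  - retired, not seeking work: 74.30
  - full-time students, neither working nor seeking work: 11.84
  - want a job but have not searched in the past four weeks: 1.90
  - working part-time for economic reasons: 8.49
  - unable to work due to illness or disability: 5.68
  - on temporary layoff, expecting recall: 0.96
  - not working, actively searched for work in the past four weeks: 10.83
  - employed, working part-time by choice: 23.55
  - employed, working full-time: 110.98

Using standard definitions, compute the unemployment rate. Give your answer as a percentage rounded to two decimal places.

Employed = 8.49 + 23.55 + 110.98 = 143.02 million (anyone who worked, including part-time for economic reasons, counts as employed).
Unemployed = 0.96 + 10.83 = 11.79 million (jobless and actively searching, or on temporary layoff).
Labor force = 143.02 + 11.79 = 154.81 million.
Unemployment rate = 11.79 / 154.81 = 7.62%.

Unemployment rate ≈ 7.62%.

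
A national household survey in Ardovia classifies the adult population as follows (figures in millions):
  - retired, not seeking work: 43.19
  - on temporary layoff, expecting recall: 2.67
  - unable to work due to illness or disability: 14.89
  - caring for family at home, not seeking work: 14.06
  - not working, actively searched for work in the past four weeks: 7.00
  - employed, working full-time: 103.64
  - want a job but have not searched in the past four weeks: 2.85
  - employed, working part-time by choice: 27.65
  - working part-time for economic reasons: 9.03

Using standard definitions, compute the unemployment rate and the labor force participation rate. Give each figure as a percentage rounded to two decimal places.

Unemployment rate ≈ 6.45%; labor force participation rate ≈ 66.67%.

Employed = 103.64 + 27.65 + 9.03 = 140.32 million (anyone who worked, including part-time for economic reasons, counts as employed).
Unemployed = 2.67 + 7.00 = 9.67 million (jobless and actively searching, or on temporary layoff).
Labor force = 140.32 + 9.67 = 149.99 million.
Not in labor force = 43.19 + 14.89 + 14.06 + 2.85 = 74.99 million (those not working and not actively searching are outside the labor force — including those who want a job but have given up searching).
Civilian working-age population = 149.99 + 74.99 = 224.98 million.
Unemployment rate = 9.67 / 149.99 = 6.45%.
Labor force participation rate = 149.99 / 224.98 = 66.67%.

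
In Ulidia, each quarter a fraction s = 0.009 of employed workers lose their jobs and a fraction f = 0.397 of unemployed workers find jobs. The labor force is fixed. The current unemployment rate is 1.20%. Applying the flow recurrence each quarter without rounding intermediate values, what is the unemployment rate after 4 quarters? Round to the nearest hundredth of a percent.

With a fixed labor force, u_{t+1} = u_t + s·(1−u_t) − f·u_t = u_t·(1−s−f) + s.
Here 1−s−f = 0.594 and s = 0.009.
u_1 = 0.012000 × 0.594 + 0.009 = 0.016128.
u_2 = 0.016128 × 0.594 + 0.009 = 0.018580.
u_3 = 0.018580 × 0.594 + 0.009 = 0.020037.
u_4 = 0.020037 × 0.594 + 0.009 = 0.020902.

Unemployment rate after four quarters ≈ 2.09%.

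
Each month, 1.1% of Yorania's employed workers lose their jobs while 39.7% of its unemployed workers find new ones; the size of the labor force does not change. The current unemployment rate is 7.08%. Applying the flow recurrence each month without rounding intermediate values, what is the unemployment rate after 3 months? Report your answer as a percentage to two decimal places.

With a fixed labor force, u_{t+1} = u_t + s·(1−u_t) − f·u_t = u_t·(1−s−f) + s.
Here 1−s−f = 0.592 and s = 0.011.
u_1 = 0.070800 × 0.592 + 0.011 = 0.052914.
u_2 = 0.052914 × 0.592 + 0.011 = 0.042325.
u_3 = 0.042325 × 0.592 + 0.011 = 0.036056.

Unemployment rate after three months ≈ 3.61%.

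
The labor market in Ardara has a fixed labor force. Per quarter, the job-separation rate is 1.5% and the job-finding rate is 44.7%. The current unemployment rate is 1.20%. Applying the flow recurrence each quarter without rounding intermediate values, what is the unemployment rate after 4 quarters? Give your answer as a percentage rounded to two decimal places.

Unemployment rate after four quarters ≈ 3.08%.

With a fixed labor force, u_{t+1} = u_t + s·(1−u_t) − f·u_t = u_t·(1−s−f) + s.
Here 1−s−f = 0.538 and s = 0.015.
u_1 = 0.012000 × 0.538 + 0.015 = 0.021456.
u_2 = 0.021456 × 0.538 + 0.015 = 0.026543.
u_3 = 0.026543 × 0.538 + 0.015 = 0.029280.
u_4 = 0.029280 × 0.538 + 0.015 = 0.030753.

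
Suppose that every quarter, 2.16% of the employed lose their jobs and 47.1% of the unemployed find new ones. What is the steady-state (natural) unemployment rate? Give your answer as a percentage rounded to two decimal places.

At steady state the flows balance: s·E = f·U, so U/(E+U) = s/(s+f).
u* = 2.16 / (2.16 + 47.1) = 2.16 / 49.26 = 4.38%.

Steady-state unemployment rate ≈ 4.38%.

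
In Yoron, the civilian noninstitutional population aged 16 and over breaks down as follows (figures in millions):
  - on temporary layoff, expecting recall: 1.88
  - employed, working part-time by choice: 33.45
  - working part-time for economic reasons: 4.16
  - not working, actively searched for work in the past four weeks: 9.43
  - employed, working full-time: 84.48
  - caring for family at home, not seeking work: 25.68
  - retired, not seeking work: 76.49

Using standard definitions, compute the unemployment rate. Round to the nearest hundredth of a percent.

Employed = 33.45 + 4.16 + 84.48 = 122.09 million (anyone who worked, including part-time for economic reasons, counts as employed).
Unemployed = 1.88 + 9.43 = 11.31 million (jobless and actively searching, or on temporary layoff).
Labor force = 122.09 + 11.31 = 133.40 million.
Unemployment rate = 11.31 / 133.40 = 8.48%.

Unemployment rate ≈ 8.48%.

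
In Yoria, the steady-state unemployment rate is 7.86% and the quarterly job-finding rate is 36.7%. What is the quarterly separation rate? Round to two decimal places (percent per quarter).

From u* = s/(s+f): s = u·f/(1−u).
s = 0.0786 × 36.7 / (1 − 0.0786) = 2.8846 / 0.9214 ≈ 3.13% per quarter.

Separation rate ≈ 3.13% per quarter.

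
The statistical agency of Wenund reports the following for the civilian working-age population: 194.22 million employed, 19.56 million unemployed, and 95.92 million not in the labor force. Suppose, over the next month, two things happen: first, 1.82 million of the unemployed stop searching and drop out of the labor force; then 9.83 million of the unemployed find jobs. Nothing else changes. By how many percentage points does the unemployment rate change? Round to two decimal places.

The unemployment rate changes by −5.42 percentage points.

Initially, labor force = 194.22 + 19.56 = 213.78 million, so u = 19.56/213.78 = 9.15%.
After the first change, unemployed and labor force both fall by 1.82 → E = 194.22, U = 17.74, labor force = 211.96 million.
After the second change, unemployed falls and employed rises by 9.83; labor force unchanged → E = 204.05, U = 7.91, labor force = 211.96 million.
New unemployment rate = 7.91 / 211.96 = 3.73%.
Change = 3.73% − 9.15% = −5.42 percentage points.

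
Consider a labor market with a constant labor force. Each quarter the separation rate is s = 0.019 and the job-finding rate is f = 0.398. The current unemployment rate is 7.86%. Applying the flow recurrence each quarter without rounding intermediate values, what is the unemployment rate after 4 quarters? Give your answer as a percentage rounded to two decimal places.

Unemployment rate after four quarters ≈ 4.94%.

With a fixed labor force, u_{t+1} = u_t + s·(1−u_t) − f·u_t = u_t·(1−s−f) + s.
Here 1−s−f = 0.583 and s = 0.019.
u_1 = 0.078600 × 0.583 + 0.019 = 0.064824.
u_2 = 0.064824 × 0.583 + 0.019 = 0.056792.
u_3 = 0.056792 × 0.583 + 0.019 = 0.052110.
u_4 = 0.052110 × 0.583 + 0.019 = 0.049380.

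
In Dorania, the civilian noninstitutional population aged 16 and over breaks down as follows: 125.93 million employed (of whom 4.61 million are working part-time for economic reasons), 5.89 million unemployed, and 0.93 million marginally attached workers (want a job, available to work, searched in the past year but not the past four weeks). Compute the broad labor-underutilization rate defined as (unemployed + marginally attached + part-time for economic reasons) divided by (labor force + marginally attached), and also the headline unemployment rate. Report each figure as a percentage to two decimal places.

Broad underutilization rate ≈ 8.61%; headline unemployment rate ≈ 4.47%.

Labor force = 125.93 + 5.89 = 131.82 million.
Numerator = 5.89 + 0.93 + 4.61 = 11.43 million.
Denominator = 131.82 + 0.93 = 132.75 million.
Broad rate = 11.43 / 132.75 = 8.61%.
Headline unemployment rate = 5.89 / 131.82 = 4.47%.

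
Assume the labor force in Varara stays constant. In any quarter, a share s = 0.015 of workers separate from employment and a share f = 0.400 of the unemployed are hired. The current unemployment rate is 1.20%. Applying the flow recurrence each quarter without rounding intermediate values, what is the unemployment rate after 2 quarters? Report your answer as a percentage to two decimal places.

With a fixed labor force, u_{t+1} = u_t + s·(1−u_t) − f·u_t = u_t·(1−s−f) + s.
Here 1−s−f = 0.585 and s = 0.015.
u_1 = 0.012000 × 0.585 + 0.015 = 0.022020.
u_2 = 0.022020 × 0.585 + 0.015 = 0.027882.

Unemployment rate after two quarters ≈ 2.79%.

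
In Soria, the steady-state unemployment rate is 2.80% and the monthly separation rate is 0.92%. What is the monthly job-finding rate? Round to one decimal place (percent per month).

From u* = s/(s+f): f = s·(1−u)/u.
f = 0.92 × (1 − 0.0280) / 0.0280 = 0.8942 / 0.0280 ≈ 31.9% per month.

Job-finding rate ≈ 31.9% per month.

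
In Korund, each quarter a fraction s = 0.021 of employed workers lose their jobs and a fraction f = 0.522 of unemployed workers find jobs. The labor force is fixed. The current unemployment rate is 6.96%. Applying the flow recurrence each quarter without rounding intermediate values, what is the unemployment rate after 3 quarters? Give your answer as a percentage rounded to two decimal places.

With a fixed labor force, u_{t+1} = u_t + s·(1−u_t) − f·u_t = u_t·(1−s−f) + s.
Here 1−s−f = 0.457 and s = 0.021.
u_1 = 0.069600 × 0.457 + 0.021 = 0.052807.
u_2 = 0.052807 × 0.457 + 0.021 = 0.045133.
u_3 = 0.045133 × 0.457 + 0.021 = 0.041626.

Unemployment rate after three quarters ≈ 4.16%.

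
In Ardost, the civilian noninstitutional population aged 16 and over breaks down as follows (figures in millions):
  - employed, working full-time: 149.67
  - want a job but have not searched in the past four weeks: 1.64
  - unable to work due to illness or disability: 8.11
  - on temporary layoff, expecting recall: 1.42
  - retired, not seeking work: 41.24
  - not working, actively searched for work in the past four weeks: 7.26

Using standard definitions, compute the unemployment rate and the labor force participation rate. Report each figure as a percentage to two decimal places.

Employed = 149.67 million.
Unemployed = 1.42 + 7.26 = 8.68 million (jobless and actively searching, or on temporary layoff).
Labor force = 149.67 + 8.68 = 158.35 million.
Not in labor force = 1.64 + 8.11 + 41.24 = 50.99 million (those not working and not actively searching are outside the labor force — including those who want a job but have given up searching).
Civilian working-age population = 158.35 + 50.99 = 209.34 million.
Unemployment rate = 8.68 / 158.35 = 5.48%.
Labor force participation rate = 158.35 / 209.34 = 75.64%.

Unemployment rate ≈ 5.48%; labor force participation rate ≈ 75.64%.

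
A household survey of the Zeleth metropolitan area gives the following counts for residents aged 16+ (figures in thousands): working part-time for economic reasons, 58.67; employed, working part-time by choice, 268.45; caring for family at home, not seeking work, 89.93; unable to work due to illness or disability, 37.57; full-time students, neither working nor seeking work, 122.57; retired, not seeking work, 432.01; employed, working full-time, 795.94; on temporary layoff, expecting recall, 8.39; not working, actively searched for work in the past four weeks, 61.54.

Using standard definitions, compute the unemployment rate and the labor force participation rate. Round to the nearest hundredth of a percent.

Unemployment rate ≈ 5.86%; labor force participation rate ≈ 63.62%.

Employed = 58.67 + 268.45 + 795.94 = 1,123.06 thousand (anyone who worked, including part-time for economic reasons, counts as employed).
Unemployed = 8.39 + 61.54 = 69.93 thousand (jobless and actively searching, or on temporary layoff).
Labor force = 1,123.06 + 69.93 = 1,192.99 thousand.
Not in labor force = 89.93 + 37.57 + 122.57 + 432.01 = 682.08 thousand (those not working and not actively searching are outside the labor force).
Civilian working-age population = 1,192.99 + 682.08 = 1,875.07 thousand.
Unemployment rate = 69.93 / 1,192.99 = 5.86%.
Labor force participation rate = 1,192.99 / 1,875.07 = 63.62%.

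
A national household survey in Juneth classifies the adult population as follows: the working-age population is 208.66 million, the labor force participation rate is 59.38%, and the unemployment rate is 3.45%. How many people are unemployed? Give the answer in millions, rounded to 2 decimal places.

Labor force = 0.5938 × 208.66 = 123.90 million.
Unemployed = 0.0345 × 123.90 ≈ 4.27 million.

About 4.27 million are unemployed.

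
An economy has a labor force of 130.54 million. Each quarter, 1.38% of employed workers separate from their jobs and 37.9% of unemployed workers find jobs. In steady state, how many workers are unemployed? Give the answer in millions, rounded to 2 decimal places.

Steady-state unemployment rate u* = s/(s+f) = 1.38/(1.38+37.9) = 0.035132.
Unemployed = u* × labor force = 0.035132 × 130.54 ≈ 4.59 million.

About 4.59 million are unemployed in steady state.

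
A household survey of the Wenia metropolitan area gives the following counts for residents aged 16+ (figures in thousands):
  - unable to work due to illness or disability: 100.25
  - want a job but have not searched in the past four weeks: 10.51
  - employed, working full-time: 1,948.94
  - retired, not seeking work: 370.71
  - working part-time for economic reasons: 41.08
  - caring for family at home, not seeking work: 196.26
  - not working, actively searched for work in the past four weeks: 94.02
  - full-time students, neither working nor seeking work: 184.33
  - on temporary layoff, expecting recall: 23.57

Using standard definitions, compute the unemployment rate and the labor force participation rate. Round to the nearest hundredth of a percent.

Employed = 1,948.94 + 41.08 = 1,990.02 thousand (anyone who worked, including part-time for economic reasons, counts as employed).
Unemployed = 94.02 + 23.57 = 117.59 thousand (jobless and actively searching, or on temporary layoff).
Labor force = 1,990.02 + 117.59 = 2,107.61 thousand.
Not in labor force = 100.25 + 10.51 + 370.71 + 196.26 + 184.33 = 862.06 thousand (those not working and not actively searching are outside the labor force — including those who want a job but have given up searching).
Civilian working-age population = 2,107.61 + 862.06 = 2,969.67 thousand.
Unemployment rate = 117.59 / 2,107.61 = 5.58%.
Labor force participation rate = 2,107.61 / 2,969.67 = 70.97%.

Unemployment rate ≈ 5.58%; labor force participation rate ≈ 70.97%.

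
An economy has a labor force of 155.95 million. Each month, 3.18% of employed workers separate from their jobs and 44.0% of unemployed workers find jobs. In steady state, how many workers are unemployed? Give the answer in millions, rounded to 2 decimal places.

Steady-state unemployment rate u* = s/(s+f) = 3.18/(3.18+44.0) = 0.067401.
Unemployed = u* × labor force = 0.067401 × 155.95 ≈ 10.51 million.

About 10.51 million are unemployed in steady state.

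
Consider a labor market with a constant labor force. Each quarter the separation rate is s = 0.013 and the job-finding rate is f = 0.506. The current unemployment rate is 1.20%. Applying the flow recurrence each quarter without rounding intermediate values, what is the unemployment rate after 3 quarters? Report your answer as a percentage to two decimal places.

With a fixed labor force, u_{t+1} = u_t + s·(1−u_t) − f·u_t = u_t·(1−s−f) + s.
Here 1−s−f = 0.481 and s = 0.013.
u_1 = 0.012000 × 0.481 + 0.013 = 0.018772.
u_2 = 0.018772 × 0.481 + 0.013 = 0.022029.
u_3 = 0.022029 × 0.481 + 0.013 = 0.023596.

Unemployment rate after three quarters ≈ 2.36%.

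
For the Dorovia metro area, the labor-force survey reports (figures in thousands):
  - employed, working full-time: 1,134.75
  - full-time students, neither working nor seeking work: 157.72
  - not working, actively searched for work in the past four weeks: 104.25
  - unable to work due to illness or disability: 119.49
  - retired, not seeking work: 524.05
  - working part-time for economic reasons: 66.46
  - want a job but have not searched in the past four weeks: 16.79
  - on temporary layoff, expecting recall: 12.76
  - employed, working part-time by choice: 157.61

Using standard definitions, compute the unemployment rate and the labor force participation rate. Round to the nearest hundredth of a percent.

Unemployment rate ≈ 7.93%; labor force participation rate ≈ 64.34%.

Employed = 1,134.75 + 66.46 + 157.61 = 1,358.82 thousand (anyone who worked, including part-time for economic reasons, counts as employed).
Unemployed = 104.25 + 12.76 = 117.01 thousand (jobless and actively searching, or on temporary layoff).
Labor force = 1,358.82 + 117.01 = 1,475.83 thousand.
Not in labor force = 157.72 + 119.49 + 524.05 + 16.79 = 818.05 thousand (those not working and not actively searching are outside the labor force — including those who want a job but have given up searching).
Civilian working-age population = 1,475.83 + 818.05 = 2,293.88 thousand.
Unemployment rate = 117.01 / 1,475.83 = 7.93%.
Labor force participation rate = 1,475.83 / 2,293.88 = 64.34%.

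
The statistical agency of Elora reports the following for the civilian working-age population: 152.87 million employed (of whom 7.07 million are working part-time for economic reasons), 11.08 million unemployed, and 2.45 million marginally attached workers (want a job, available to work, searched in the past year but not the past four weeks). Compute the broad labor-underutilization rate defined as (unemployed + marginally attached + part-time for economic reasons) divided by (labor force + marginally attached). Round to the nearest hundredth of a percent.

Broad underutilization rate ≈ 12.38%.

Labor force = 152.87 + 11.08 = 163.95 million.
Numerator = 11.08 + 2.45 + 7.07 = 20.60 million.
Denominator = 163.95 + 2.45 = 166.40 million.
Broad rate = 20.60 / 166.40 = 12.38%.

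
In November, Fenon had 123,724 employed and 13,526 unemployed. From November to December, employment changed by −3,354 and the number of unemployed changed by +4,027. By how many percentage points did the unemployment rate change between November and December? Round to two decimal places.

The unemployment rate changed by +2.87 percentage points.

November: labor force = 123,724 + 13,526 = 137,250; u = 13,526/137,250 = 9.86%.
December: labor force = 120,370 + 17,553 = 137,923; u = 17,553/137,923 = 12.73%.
Change = 12.73% − 9.86% = +2.87 pp.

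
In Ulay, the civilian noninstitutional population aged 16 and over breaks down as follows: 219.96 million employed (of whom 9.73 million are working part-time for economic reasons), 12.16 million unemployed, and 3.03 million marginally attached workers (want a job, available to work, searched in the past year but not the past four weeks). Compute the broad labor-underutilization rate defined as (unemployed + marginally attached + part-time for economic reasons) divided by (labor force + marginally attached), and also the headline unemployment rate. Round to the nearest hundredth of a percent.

Broad underutilization rate ≈ 10.60%; headline unemployment rate ≈ 5.24%.

Labor force = 219.96 + 12.16 = 232.12 million.
Numerator = 12.16 + 3.03 + 9.73 = 24.92 million.
Denominator = 232.12 + 3.03 = 235.15 million.
Broad rate = 24.92 / 235.15 = 10.60%.
Headline unemployment rate = 12.16 / 232.12 = 5.24%.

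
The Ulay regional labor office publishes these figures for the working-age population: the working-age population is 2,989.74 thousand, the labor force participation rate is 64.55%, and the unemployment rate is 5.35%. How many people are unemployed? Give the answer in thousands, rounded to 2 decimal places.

Labor force = 0.6455 × 2,989.74 = 1,929.88 thousand.
Unemployed = 0.0535 × 1,929.88 ≈ 103.25 thousand.

About 103.25 thousand are unemployed.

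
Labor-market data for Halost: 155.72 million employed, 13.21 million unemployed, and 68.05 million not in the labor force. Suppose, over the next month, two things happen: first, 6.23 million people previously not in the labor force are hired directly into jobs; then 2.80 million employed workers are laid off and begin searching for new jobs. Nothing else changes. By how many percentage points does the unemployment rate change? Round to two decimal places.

Initially, labor force = 155.72 + 13.21 = 168.93 million, so u = 13.21/168.93 = 7.82%.
After the first change, employed and labor force both rise by 6.23; unemployed unchanged → E = 161.95, U = 13.21, labor force = 175.16 million.
After the second change, employed falls and unemployed rises by 2.80; labor force unchanged → E = 159.15, U = 16.01, labor force = 175.16 million.
New unemployment rate = 16.01 / 175.16 = 9.14%.
Change = 9.14% − 7.82% = +1.32 percentage points.

The unemployment rate changes by +1.32 percentage points.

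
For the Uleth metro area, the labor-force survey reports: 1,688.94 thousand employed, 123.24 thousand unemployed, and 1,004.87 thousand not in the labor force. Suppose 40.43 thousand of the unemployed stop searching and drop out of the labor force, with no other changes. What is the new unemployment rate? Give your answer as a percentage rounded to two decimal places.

Initially, labor force = 1,688.94 + 123.24 = 1,812.18 thousand, so u = 123.24/1,812.18 = 6.80%.
After the change, unemployed and labor force both fall by 40.43 → E = 1,688.94, U = 82.81, labor force = 1,771.75 thousand.
New unemployment rate = 82.81 / 1,771.75 = 4.67%.

New unemployment rate ≈ 4.67%.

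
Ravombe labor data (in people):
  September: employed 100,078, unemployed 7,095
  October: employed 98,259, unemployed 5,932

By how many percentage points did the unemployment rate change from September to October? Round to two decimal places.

The unemployment rate changed by −0.93 percentage points.

September: labor force = 100,078 + 7,095 = 107,173; u = 7,095/107,173 = 6.62%.
October: labor force = 98,259 + 5,932 = 104,191; u = 5,932/104,191 = 5.69%.
Change = 5.69% − 6.62% = −0.93 pp.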